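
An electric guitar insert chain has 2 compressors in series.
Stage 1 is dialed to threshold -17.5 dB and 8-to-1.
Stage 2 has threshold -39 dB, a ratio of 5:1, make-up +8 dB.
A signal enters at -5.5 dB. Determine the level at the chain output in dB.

-26.4 dB

Stage 1: 12 dB above -17.5 dB, reduced 8:1 to 1.5 dB above → -16 dB.
Stage 2: 23 dB above -39 dB, reduced 5:1 to 4.6 dB above → -34.4 dB; +8 dB make-up → -26.4 dB.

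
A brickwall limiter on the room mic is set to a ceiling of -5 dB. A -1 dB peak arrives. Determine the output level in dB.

-5 dB

The limiter clamps the peak to its -5 dB ceiling.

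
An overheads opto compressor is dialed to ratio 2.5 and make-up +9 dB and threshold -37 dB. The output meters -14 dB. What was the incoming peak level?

Remove make-up: -14 − 9 = -23 dB.
The compressed level sits -23 − (-37) = 14 dB over threshold.
Before 2.5:1 compression the overshoot was 14 × 2.5 = 35 dB, so input = -37 + 35 = -2 dB.

-2 dB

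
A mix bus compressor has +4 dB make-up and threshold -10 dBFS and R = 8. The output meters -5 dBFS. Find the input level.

Stripping the +4 dB make-up gives -9 dBFS at the gain stage.
The compressed level sits -9 − (-10) = 1 dB over threshold.
Before 8:1 compression the overshoot was 1 × 8 = 8 dB, so input = -10 + 8 = -2 dBFS.

-2 dBFS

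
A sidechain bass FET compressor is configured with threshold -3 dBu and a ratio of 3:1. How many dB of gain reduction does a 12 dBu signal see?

The signal is 15 dB above threshold.
A 3:1 ratio leaves 5 dB of that excess.
So the signal is attenuated by 15 − 5 = 10 dB.

10 dB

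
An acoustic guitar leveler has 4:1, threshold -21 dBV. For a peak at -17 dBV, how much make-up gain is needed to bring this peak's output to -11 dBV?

Without make-up, output = threshold + overshoot/4 = -21 + 1 = -20 dBV.
Gap to target: 9 dB.

9 dB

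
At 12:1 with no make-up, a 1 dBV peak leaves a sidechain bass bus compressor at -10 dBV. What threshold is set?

-11 dBV

Let T be the threshold. Output overshoot = (input overshoot)/R, so -10 − T = (1 − T)/12.
12·(-10 − T) = 1 − T → 11·T = -120 − 1 = -121.
T = -121/11 = -11 dBV.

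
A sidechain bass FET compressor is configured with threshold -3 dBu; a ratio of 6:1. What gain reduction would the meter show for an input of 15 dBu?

15 dB

15 dBu exceeds the threshold by 18 dB.
At 6:1, output sits 18/6 = 3 dB above threshold.
Gain reduction = 18 − 3 = 15 dB.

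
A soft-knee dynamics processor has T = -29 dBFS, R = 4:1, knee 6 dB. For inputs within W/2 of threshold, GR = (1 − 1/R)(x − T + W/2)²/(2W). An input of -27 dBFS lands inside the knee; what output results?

-28.5625 dBFS

x − T + W/2 = -27 − (-29) + 3 = 5.
GR = (1 − 1/4) × 5² / 12 = 0.75 × 25 / 12 = 1.5625 dB.
Output = -27 − 1.5625 = -28.5625 dBFS.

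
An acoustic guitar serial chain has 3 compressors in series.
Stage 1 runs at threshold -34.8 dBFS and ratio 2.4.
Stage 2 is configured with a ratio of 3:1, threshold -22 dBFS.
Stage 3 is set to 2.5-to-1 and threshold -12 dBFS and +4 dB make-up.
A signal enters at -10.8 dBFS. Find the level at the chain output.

-20.8 dBFS

Stage 1: overshoot 24 dB → 24/2.4 = 10 dB → -24.8 dBFS.
Stage 2: -24.8 dBFS ≤ -22 dBFS, so stage 2 doesn't engage; output -24.8 dBFS.
Stage 3: -24.8 dBFS is at or below the -12 dBFS threshold — no compression; make-up brings it to -20.8 dBFS.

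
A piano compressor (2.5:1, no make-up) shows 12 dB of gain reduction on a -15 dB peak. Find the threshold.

-35 dB

Let T be the threshold. Output overshoot = (input overshoot)/R, so -27 − T = (-15 − T)/2.5.
2.5·(-27 − T) = -15 − T → 1.5·T = -67.5 − (-15) = -52.5.
T = -52.5/1.5 = -35 dB.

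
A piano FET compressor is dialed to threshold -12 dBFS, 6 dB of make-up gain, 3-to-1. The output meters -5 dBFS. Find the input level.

Before make-up, the level was -5 − 6 = -11 dBFS.
The compressed level sits -11 − (-12) = 1 dB over threshold.
Input overshoot = R × output overshoot = 3 dB → input = -12 + 3 = -9 dBFS.

-9 dBFS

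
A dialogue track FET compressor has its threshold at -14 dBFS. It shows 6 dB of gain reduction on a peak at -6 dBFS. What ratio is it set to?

Input overshoot = -6 − (-14) = 8 dB.
Output overshoot = 8 − 6 = 2 dB.
Ratio = input overshoot / output overshoot = 8 / 2 = 4.

4:1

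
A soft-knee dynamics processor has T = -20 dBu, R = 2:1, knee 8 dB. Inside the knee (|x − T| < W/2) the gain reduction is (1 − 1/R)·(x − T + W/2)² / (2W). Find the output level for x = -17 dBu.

x − T + W/2 = -17 − (-20) + 4 = 7.
GR = (1 − 1/2) × 7² / 16 = 0.5 × 49 / 16 = 1.53125 dB.
Output = -17 − 1.53125 = -18.53125 dBu.

-18.53125 dBu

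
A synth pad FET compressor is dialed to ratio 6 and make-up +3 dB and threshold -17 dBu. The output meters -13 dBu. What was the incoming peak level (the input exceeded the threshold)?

Before make-up, the level was -13 − 3 = -16 dBu.
That's 1 dB above the -17 dBu threshold.
Before 6:1 compression the overshoot was 1 × 6 = 6 dB, so input = -17 + 6 = -11 dBu.

-11 dBu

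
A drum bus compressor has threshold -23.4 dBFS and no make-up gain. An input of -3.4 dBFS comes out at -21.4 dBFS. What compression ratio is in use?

Input overshoot = -3.4 − (-23.4) = 20 dB; output overshoot = -21.4 − (-23.4) = 2 dB.
Ratio = 20 / 2 = 10.

10:1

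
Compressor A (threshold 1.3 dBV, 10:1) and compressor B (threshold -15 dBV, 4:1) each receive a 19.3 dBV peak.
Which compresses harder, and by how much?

B, by 9.525 dB

A: GR = 18 − 18/10 = 16.2 dB.
B: GR = 34.3 − 34.3/4 = 25.725 dB.
B reduces 9.525 dB more.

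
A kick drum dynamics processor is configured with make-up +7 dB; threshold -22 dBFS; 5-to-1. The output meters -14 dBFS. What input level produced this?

-17 dBFS

Before make-up, the level was -14 − 7 = -21 dBFS.
Post-compression overshoot = -21 − (-22) = 1 dB.
Before 5:1 compression the overshoot was 1 × 5 = 5 dB, so input = -22 + 5 = -17 dBFS.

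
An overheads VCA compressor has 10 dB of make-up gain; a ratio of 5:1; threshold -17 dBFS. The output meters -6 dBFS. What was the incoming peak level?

Remove make-up: -6 − 10 = -16 dBFS.
Post-compression overshoot = -16 − (-17) = 1 dB.
Input overshoot = R × output overshoot = 5 dB → input = -17 + 5 = -12 dBFS.

-12 dBFS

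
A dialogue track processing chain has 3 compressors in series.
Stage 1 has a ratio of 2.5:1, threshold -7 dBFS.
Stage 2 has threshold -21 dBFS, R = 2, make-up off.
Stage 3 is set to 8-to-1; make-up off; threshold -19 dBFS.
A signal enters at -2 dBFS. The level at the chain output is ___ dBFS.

Stage 1: 5 dB above -7 dBFS, reduced 2.5:1 to 2 dB above → -5 dBFS.
Stage 2: overshoot 16 dB → 16/2 = 8 dB → -13 dBFS.
Stage 3: overshoot 6 dB → 6/8 = 0.75 dB → -18.25 dBFS.

-18.25 dBFS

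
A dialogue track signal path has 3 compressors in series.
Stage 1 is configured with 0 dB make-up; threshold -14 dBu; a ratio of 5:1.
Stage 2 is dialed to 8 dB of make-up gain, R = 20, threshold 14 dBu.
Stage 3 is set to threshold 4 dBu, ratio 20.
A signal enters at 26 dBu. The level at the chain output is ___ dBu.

2 dBu

Stage 1: 26 dBu is 40 dB over -14 dBu; at 5:1 that becomes 8 dB over, giving -6 dBu.
Stage 2: -6 dBu is at or below the 14 dBu threshold — no compression; make-up brings it to 2 dBu.
Stage 3: 2 dBu ≤ 4 dBu, so stage 3 doesn't engage; output 2 dBu.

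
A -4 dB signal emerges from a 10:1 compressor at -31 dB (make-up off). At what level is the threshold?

-34 dB

Let T be the threshold. Output overshoot = (input overshoot)/R, so -31 − T = (-4 − T)/10.
10·(-31 − T) = -4 − T → 9·T = -310 − (-4) = -306.
T = -306/9 = -34 dB.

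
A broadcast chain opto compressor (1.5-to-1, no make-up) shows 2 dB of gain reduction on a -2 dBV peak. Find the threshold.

-8 dBV

Let T be the threshold. Output overshoot = (input overshoot)/R, so -4 − T = (-2 − T)/1.5.
1.5·(-4 − T) = -2 − T → 0.5·T = -6 − (-2) = -4.
T = -4/0.5 = -8 dBV.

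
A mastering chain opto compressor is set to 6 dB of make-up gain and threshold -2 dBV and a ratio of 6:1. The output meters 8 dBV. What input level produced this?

22 dBV

Remove make-up: 8 − 6 = 2 dBV.
Post-compression overshoot = 2 − (-2) = 4 dB.
Before 6:1 compression the overshoot was 4 × 6 = 24 dB, so input = -2 + 24 = 22 dBV.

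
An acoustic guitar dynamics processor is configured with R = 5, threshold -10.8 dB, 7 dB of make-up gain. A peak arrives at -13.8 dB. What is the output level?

-13.8 dB is 3 dB below the -10.8 dB threshold, so no gain reduction is applied.
Make-up gain adds 7 dB: -13.8 + 7 = -6.8 dB.

-6.8 dB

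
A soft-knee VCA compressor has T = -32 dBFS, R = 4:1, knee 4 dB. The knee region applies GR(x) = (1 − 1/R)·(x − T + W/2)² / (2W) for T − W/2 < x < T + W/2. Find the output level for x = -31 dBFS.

x − T + W/2 = -31 − (-32) + 2 = 3.
GR = (1 − 1/4) × 3² / 8 = 0.75 × 9 / 8 = 0.84375 dB.
Output = -31 − 0.84375 = -31.84375 dBFS.

-31.84375 dBFS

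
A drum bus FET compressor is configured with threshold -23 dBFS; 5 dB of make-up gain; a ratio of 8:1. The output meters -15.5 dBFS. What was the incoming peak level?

-3 dBFS

Stripping the +5 dB make-up gives -20.5 dBFS at the gain stage.
That's 2.5 dB above the -23 dBFS threshold.
Input overshoot = R × output overshoot = 20 dB → input = -23 + 20 = -3 dBFS.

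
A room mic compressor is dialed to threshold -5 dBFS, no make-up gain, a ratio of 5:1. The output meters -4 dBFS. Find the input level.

0 dBFS

The compressed level sits -4 − (-5) = 1 dB over threshold.
Undo the ratio: input overshoot = 1 × 5 = 5 dB, giving input = 0 dBFS.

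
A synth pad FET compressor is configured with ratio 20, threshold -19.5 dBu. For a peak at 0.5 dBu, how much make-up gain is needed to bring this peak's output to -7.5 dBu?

11 dB

The peak compresses to -19.5 + 20/20 = -18.5 dBu.
To reach -7.5 dBu requires -7.5 − (-18.5) = 11 dB of make-up.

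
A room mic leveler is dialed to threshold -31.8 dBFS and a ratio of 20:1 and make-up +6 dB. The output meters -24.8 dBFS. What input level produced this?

-11.8 dBFS

Stripping the +6 dB make-up gives -30.8 dBFS at the gain stage.
That's 1 dB above the -31.8 dBFS threshold.
Undo the ratio: input overshoot = 1 × 20 = 20 dB, giving input = -11.8 dBFS.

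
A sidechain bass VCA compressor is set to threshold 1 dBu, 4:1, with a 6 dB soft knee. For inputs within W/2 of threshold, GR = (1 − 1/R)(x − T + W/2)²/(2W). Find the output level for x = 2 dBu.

1 dBu

x − T + W/2 = 2 − 1 + 3 = 4.
GR = (1 − 1/4) × 4² / 12 = 0.75 × 16 / 12 = 1 dB.
Output = 2 − 1 = 1 dBu.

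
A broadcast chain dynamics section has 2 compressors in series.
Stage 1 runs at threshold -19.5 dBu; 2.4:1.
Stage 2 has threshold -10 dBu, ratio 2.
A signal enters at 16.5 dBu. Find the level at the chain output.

Stage 1: 16.5 dBu is 36 dB over -19.5 dBu; at 2.4:1 that becomes 15 dB over, giving -4.5 dBu.
Stage 2: -4.5 dBu is 5.5 dB over -10 dBu; at 2:1 that becomes 2.75 dB over, giving -7.25 dBu.

-7.25 dBu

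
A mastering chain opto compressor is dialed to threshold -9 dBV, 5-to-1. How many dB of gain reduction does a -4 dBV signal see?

Overshoot = -4 − (-9) = 5 dB.
At 5:1, output sits 5/5 = 1 dB above threshold.
So the signal is attenuated by 5 − 1 = 4 dB.

4 dB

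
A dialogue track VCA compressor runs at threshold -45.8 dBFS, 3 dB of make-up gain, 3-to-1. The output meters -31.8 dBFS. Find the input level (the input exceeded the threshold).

Stripping the +3 dB make-up gives -34.8 dBFS at the gain stage.
Post-compression overshoot = -34.8 − (-45.8) = 11 dB.
Before 3:1 compression the overshoot was 11 × 3 = 33 dB, so input = -45.8 + 33 = -12.8 dBFS.

-12.8 dBFS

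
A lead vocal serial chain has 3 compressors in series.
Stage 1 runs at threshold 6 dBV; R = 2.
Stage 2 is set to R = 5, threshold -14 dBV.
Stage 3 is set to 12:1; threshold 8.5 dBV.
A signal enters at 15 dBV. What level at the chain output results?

-9.1 dBV

Stage 1: 9 dB above 6 dBV, reduced 2:1 to 4.5 dB above → 10.5 dBV.
Stage 2: 24.5 dB above -14 dBV, reduced 5:1 to 4.9 dB above → -9.1 dBV.
Stage 3: -9.1 dBV ≤ 8.5 dBV, so stage 3 doesn't engage; output -9.1 dBV.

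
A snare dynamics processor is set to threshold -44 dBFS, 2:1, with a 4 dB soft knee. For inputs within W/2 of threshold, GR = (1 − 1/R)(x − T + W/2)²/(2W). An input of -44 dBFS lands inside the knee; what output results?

-44.25 dBFS

x − T + W/2 = -44 − (-44) + 2 = 2.
GR = (1 − 1/2) × 2² / 8 = 0.5 × 4 / 8 = 0.25 dB.
Output = -44 − 0.25 = -44.25 dBFS.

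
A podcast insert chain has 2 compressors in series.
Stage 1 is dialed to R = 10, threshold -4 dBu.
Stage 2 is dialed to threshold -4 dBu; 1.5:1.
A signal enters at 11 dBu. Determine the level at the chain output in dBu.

-3 dBu

Stage 1: 15 dB above -4 dBu, reduced 10:1 to 1.5 dB above → -2.5 dBu.
Stage 2: overshoot 1.5 dB → 1.5/1.5 = 1 dB → -3 dBu.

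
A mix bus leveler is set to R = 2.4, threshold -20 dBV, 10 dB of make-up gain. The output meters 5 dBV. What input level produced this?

16 dBV

Remove make-up: 5 − 10 = -5 dBV.
Post-compression overshoot = -5 − (-20) = 15 dB.
Input overshoot = R × output overshoot = 36 dB → input = -20 + 36 = 16 dBV.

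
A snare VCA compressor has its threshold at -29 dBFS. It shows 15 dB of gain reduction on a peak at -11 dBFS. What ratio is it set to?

6:1

Input overshoot = -11 − (-29) = 18 dB.
Output overshoot = 18 − 15 = 3 dB.
Ratio = input overshoot / output overshoot = 18 / 3 = 6.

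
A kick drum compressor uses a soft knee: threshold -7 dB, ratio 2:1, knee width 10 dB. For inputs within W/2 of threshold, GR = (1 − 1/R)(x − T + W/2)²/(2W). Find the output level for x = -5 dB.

x − T + W/2 = -5 − (-7) + 5 = 7.
GR = (1 − 1/2) × 7² / 20 = 0.5 × 49 / 20 = 1.225 dB.
Output = -5 − 1.225 = -6.225 dB.

-6.225 dB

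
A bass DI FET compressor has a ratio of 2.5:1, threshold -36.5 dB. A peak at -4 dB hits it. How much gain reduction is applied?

Overshoot = -4 − (-36.5) = 32.5 dB.
A 2.5:1 ratio leaves 13 dB of that excess.
GR = overshoot in − overshoot out = 32.5 − 13 = 19.5 dB.

19.5 dB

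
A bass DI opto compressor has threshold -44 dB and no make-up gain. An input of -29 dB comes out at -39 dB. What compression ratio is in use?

Input overshoot = -29 − (-44) = 15 dB; output overshoot = -39 − (-44) = 5 dB.
Ratio = 15 / 5 = 3.

3:1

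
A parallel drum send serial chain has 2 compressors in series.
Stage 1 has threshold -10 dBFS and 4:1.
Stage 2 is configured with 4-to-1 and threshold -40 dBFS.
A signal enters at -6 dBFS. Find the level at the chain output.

-32.25 dBFS

Stage 1: overshoot 4 dB → 4/4 = 1 dB → -9 dBFS.
Stage 2: overshoot 31 dB → 31/4 = 7.75 dB → -32.25 dBFS.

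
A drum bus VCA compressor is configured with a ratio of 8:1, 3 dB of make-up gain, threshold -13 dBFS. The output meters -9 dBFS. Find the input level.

Remove make-up: -9 − 3 = -12 dBFS.
That's 1 dB above the -13 dBFS threshold.
Input overshoot = R × output overshoot = 8 dB → input = -13 + 8 = -5 dBFS.

-5 dBFS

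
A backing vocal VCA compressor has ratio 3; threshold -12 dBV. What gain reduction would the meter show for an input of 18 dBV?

20 dB

The signal is 30 dB above threshold.
A 3:1 ratio leaves 10 dB of that excess.
GR = overshoot in − overshoot out = 30 − 10 = 20 dB.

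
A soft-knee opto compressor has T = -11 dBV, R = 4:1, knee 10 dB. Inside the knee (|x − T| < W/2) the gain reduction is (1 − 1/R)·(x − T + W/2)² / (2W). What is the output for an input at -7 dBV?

-10.0375 dBV

x − T + W/2 = -7 − (-11) + 5 = 9.
GR = (1 − 1/4) × 9² / 20 = 0.75 × 81 / 20 = 3.0375 dB.
Output = -7 − 3.0375 = -10.0375 dBV.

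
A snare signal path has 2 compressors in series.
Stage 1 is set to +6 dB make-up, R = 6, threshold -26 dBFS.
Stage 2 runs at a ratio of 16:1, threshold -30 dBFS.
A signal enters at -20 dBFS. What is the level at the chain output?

Stage 1: 6 dB above -26 dBFS, reduced 6:1 to 1 dB above → -25 dBFS; +6 dB make-up → -19 dBFS.
Stage 2: 11 dB above -30 dBFS, reduced 16:1 to 0.6875 dB above → -29.3125 dBFS.

-29.3125 dBFS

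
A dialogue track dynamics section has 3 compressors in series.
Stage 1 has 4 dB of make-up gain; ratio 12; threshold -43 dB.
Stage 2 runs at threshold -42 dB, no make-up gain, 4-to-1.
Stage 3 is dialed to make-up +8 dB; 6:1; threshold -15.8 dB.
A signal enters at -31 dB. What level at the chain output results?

Stage 1: 12 dB above -43 dB, reduced 12:1 to 1 dB above → -42 dB; +4 dB make-up → -38 dB.
Stage 2: overshoot 4 dB → 4/4 = 1 dB → -41 dB.
Stage 3: -41 dB ≤ -15.8 dB, so stage 3 doesn't engage; make-up brings it to -33 dB.

-33 dB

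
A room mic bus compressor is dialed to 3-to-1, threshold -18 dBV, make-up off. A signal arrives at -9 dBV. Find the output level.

Overshoot: -9 − (-18) = 9 dB.
The 9 dB excess becomes 3 dB after 3:1 reduction.
So the level is -18 + 3 = -15 dBV.

-15 dBV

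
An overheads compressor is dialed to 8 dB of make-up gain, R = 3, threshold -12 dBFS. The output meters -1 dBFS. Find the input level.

-3 dBFS

Before make-up, the level was -1 − 8 = -9 dBFS.
Post-compression overshoot = -9 − (-12) = 3 dB.
Before 3:1 compression the overshoot was 3 × 3 = 9 dB, so input = -12 + 9 = -3 dBFS.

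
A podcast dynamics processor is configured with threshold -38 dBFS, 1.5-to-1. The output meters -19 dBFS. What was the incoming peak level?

That's 19 dB above the -38 dBFS threshold.
Input overshoot = R × output overshoot = 28.5 dB → input = -38 + 28.5 = -9.5 dBFS.

-9.5 dBFS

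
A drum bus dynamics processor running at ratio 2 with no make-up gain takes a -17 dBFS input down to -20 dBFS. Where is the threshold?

Gain reduction = -17 − (-20) = 3 dB; output overshoot = GR / (R − 1) = 3 / 1 = 3 dB.
Threshold = output − output overshoot = -20 − 3 = -23 dBFS.

-23 dBFS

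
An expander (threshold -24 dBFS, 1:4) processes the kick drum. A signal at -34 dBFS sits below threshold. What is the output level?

-64 dBFS

Below threshold, a 1:4 expander applies gain = (4−1)×(T − x) of attenuation.
(4−1) × 10 = 30 dB, so output = -34 − 30 = -64 dBFS.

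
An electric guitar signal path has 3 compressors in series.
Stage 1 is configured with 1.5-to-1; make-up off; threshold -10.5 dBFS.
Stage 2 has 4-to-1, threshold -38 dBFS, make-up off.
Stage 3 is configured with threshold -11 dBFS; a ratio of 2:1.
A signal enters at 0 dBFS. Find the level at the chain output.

Stage 1: 0 dBFS is 10.5 dB over -10.5 dBFS; at 1.5:1 that becomes 7 dB over, giving -3.5 dBFS.
Stage 2: overshoot 34.5 dB → 34.5/4 = 8.625 dB → -29.375 dBFS.
Stage 3: below threshold (-29.375 ≤ -11); passes unchanged; output -29.375 dBFS.

-29.375 dBFS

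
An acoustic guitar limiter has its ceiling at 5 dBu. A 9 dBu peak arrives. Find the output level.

At ∞:1, everything above 5 dBu is held at the ceiling.

5 dBu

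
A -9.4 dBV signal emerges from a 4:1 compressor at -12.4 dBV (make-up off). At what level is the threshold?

Input is 4 dB above T (since output overshoot × R = input overshoot: (-12.4 − T)·4 = -9.4 − T gives T = -13.4 dBV).
Check: -13.4 + (-9.4 − (-13.4))/4 = -13.4 + 1 = -12.4 dBV. ✓

-13.4 dBV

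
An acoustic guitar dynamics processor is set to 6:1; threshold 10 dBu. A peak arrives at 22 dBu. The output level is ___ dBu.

12 dBu

The input is 12 dB above the 10 dBu threshold.
The 12 dB excess becomes 2 dB after 6:1 reduction.
That puts the output at 12 dBu.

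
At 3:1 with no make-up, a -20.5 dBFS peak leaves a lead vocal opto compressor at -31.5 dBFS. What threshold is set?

-37 dBFS

Input is 16.5 dB above T (since output overshoot × R = input overshoot: (-31.5 − T)·3 = -20.5 − T gives T = -37 dBFS).
Check: -37 + (-20.5 − (-37))/3 = -37 + 5.5 = -31.5 dBFS. ✓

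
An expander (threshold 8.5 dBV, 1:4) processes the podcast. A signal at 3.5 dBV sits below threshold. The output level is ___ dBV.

-11.5 dBV

Undershoot = 8.5 − 3.5 = 5 dB.
At 1:4, that expands to 20 dB under threshold.
Output = 8.5 − 20 = -11.5 dBV.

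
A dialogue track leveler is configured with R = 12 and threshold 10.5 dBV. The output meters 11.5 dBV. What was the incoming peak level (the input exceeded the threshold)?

22.5 dBV

Post-compression overshoot = 11.5 − 10.5 = 1 dB.
Before 12:1 compression the overshoot was 1 × 12 = 12 dB, so input = 10.5 + 12 = 22.5 dBV.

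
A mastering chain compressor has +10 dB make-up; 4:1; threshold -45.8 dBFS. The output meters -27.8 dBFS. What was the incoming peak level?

-13.8 dBFS

Before make-up, the level was -27.8 − 10 = -37.8 dBFS.
The compressed level sits -37.8 − (-45.8) = 8 dB over threshold.
Before 4:1 compression the overshoot was 8 × 4 = 32 dB, so input = -45.8 + 32 = -13.8 dBFS.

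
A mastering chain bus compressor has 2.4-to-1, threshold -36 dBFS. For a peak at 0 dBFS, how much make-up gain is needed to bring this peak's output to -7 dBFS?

Without make-up, output = threshold + overshoot/2.4 = -36 + 15 = -21 dBFS.
Gap to target: 14 dB.

14 dB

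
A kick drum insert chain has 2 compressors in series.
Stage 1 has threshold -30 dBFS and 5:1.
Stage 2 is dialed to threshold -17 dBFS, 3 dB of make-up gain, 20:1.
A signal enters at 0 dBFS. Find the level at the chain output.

Stage 1: 0 dBFS is 30 dB over -30 dBFS; at 5:1 that becomes 6 dB over, giving -24 dBFS.
Stage 2: -24 dBFS is at or below the -17 dBFS threshold — no compression; make-up brings it to -21 dBFS.

-21 dBFS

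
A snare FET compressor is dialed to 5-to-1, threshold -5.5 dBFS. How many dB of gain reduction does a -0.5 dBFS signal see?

4 dB

Overshoot = -0.5 − (-5.5) = 5 dB.
At 5:1, output sits 5/5 = 1 dB above threshold.
GR = overshoot in − overshoot out = 5 − 1 = 4 dB.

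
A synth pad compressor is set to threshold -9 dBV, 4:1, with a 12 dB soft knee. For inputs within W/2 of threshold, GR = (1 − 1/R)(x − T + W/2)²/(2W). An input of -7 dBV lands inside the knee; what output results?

x − T + W/2 = -7 − (-9) + 6 = 8.
GR = (1 − 1/4) × 8² / 24 = 0.75 × 64 / 24 = 2 dB.
Output = -7 − 2 = -9 dBV.

-9 dBV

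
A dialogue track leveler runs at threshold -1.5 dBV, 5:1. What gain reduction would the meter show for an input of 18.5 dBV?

18.5 dBV exceeds the threshold by 20 dB.
A 5:1 ratio leaves 4 dB of that excess.
So the signal is attenuated by 20 − 4 = 16 dB.

16 dB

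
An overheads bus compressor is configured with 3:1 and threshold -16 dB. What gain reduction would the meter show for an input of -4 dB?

8 dB

Overshoot = -4 − (-16) = 12 dB.
At 3:1, output sits 12/3 = 4 dB above threshold.
GR = overshoot in − overshoot out = 12 − 4 = 8 dB.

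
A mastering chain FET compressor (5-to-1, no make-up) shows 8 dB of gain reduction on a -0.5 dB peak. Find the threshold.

-10.5 dB

Gain reduction = -0.5 − (-8.5) = 8 dB; output overshoot = GR / (R − 1) = 8 / 4 = 2 dB.
Threshold = output − output overshoot = -8.5 − 2 = -10.5 dB.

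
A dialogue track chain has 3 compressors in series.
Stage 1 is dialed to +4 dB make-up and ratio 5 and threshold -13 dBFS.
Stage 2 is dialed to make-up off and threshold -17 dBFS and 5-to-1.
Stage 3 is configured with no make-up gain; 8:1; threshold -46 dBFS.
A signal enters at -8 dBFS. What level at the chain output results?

-42.15 dBFS

Stage 1: overshoot 5 dB → 5/5 = 1 dB → -12 dBFS; +4 dB make-up → -8 dBFS.
Stage 2: 9 dB above -17 dBFS, reduced 5:1 to 1.8 dB above → -15.2 dBFS.
Stage 3: overshoot 30.8 dB → 30.8/8 = 3.85 dB → -42.15 dBFS.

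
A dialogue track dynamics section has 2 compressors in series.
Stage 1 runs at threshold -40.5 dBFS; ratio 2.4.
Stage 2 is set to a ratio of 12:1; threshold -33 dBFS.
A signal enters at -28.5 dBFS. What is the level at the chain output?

-35.5 dBFS

Stage 1: 12 dB above -40.5 dBFS, reduced 2.4:1 to 5 dB above → -35.5 dBFS.
Stage 2: -35.5 dBFS ≤ -33 dBFS, so stage 2 doesn't engage; output -35.5 dBFS.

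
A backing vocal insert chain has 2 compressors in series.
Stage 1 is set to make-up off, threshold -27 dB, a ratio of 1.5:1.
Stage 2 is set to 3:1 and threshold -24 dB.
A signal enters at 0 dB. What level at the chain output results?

-19 dB

Stage 1: 0 dB is 27 dB over -27 dB; at 1.5:1 that becomes 18 dB over, giving -9 dB.
Stage 2: 15 dB above -24 dB, reduced 3:1 to 5 dB above → -19 dB.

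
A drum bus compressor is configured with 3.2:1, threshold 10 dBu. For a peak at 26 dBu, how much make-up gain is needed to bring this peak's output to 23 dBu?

8 dB

Overshoot 16 dB → 16/3.2 = 5 dB after compression, so the compressed level is 10 + 5 = 15 dBu.
Make-up = target − compressed = 23 − 15 = 8 dB.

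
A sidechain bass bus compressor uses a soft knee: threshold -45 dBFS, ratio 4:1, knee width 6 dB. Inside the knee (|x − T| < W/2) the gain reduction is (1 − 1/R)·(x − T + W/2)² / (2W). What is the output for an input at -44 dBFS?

x − T + W/2 = -44 − (-45) + 3 = 4.
GR = (1 − 1/4) × 4² / 12 = 0.75 × 16 / 12 = 1 dB.
Output = -44 − 1 = -45 dBFS.

-45 dBFS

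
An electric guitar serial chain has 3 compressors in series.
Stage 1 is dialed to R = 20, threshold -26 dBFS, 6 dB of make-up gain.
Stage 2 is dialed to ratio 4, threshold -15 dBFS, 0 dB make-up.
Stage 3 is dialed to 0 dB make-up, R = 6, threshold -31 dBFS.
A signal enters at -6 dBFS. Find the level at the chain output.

-29 dBFS

Stage 1: -6 dBFS is 20 dB over -26 dBFS; at 20:1 that becomes 1 dB over, giving -25 dBFS; +6 dB make-up → -19 dBFS.
Stage 2: -19 dBFS is at or below the -15 dBFS threshold — no compression; output -19 dBFS.
Stage 3: -19 dBFS is 12 dB over -31 dBFS; at 6:1 that becomes 2 dB over, giving -29 dBFS.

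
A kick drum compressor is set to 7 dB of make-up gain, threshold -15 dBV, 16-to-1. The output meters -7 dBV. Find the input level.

Remove make-up: -7 − 7 = -14 dBV.
The compressed level sits -14 − (-15) = 1 dB over threshold.
Before 16:1 compression the overshoot was 1 × 16 = 16 dB, so input = -15 + 16 = 1 dBV.

1 dBV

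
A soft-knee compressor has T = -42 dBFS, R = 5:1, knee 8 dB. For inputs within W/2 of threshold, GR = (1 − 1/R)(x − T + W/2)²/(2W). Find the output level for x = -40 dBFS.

x − T + W/2 = -40 − (-42) + 4 = 6.
GR = (1 − 1/5) × 6² / 16 = 0.8 × 36 / 16 = 1.8 dB.
Output = -40 − 1.8 = -41.8 dBFS.

-41.8 dBFS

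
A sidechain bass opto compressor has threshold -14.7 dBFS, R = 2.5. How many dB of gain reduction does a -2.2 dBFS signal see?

7.5 dB

-2.2 dBFS exceeds the threshold by 12.5 dB.
After 2.5:1 compression the overshoot becomes 12.5/2.5 = 5 dB.
GR = overshoot in − overshoot out = 12.5 − 5 = 7.5 dB.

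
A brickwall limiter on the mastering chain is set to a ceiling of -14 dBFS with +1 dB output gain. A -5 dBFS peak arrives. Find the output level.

The limiter clamps the peak to its -14 dBFS ceiling.
Output gain then adds 1 dB: -14 + 1 = -13 dBFS.

-13 dBFS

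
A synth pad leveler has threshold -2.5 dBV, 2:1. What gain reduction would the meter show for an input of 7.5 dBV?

7.5 dBV exceeds the threshold by 10 dB.
At 2:1, output sits 10/2 = 5 dB above threshold.
Gain reduction = 10 − 5 = 5 dB.

5 dB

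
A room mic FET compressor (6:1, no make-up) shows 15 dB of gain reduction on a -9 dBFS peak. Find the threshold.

Input is 18 dB above T (since output overshoot × R = input overshoot: (-24 − T)·6 = -9 − T gives T = -27 dBFS).
Check: -27 + (-9 − (-27))/6 = -27 + 3 = -24 dBFS. ✓

-27 dBFS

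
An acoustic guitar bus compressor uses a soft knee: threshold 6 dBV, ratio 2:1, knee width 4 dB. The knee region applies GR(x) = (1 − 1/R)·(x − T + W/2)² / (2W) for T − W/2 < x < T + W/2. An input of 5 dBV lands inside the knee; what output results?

x − T + W/2 = 5 − 6 + 2 = 1.
GR = (1 − 1/2) × 1² / 8 = 0.5 × 1 / 8 = 0.0625 dB.
Output = 5 − 0.0625 = 4.9375 dBV.

4.9375 dBV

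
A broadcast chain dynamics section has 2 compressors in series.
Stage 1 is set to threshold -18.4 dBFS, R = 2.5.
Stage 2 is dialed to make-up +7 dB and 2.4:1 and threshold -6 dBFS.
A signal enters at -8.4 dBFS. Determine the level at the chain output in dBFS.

-7.4 dBFS

Stage 1: -8.4 dBFS is 10 dB over -18.4 dBFS; at 2.5:1 that becomes 4 dB over, giving -14.4 dBFS.
Stage 2: below threshold (-14.4 ≤ -6); passes unchanged; make-up brings it to -7.4 dBFS.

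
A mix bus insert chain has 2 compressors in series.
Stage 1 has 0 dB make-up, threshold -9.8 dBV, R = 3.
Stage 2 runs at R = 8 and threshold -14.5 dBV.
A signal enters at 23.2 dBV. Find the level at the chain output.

Stage 1: overshoot 33 dB → 33/3 = 11 dB → 1.2 dBV.
Stage 2: overshoot 15.7 dB → 15.7/8 = 1.9625 dB → -12.5375 dBV.

-12.5375 dBV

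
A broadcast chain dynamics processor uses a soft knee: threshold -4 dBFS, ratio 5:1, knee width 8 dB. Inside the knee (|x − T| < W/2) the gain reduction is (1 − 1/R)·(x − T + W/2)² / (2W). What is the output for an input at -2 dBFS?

x − T + W/2 = -2 − (-4) + 4 = 6.
GR = (1 − 1/5) × 6² / 16 = 0.8 × 36 / 16 = 1.8 dB.
Output = -2 − 1.8 = -3.8 dBFS.

-3.8 dBFS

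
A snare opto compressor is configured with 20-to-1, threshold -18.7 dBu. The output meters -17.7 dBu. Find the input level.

1.3 dBu

Post-compression overshoot = -17.7 − (-18.7) = 1 dB.
Before 20:1 compression the overshoot was 1 × 20 = 20 dB, so input = -18.7 + 20 = 1.3 dBu.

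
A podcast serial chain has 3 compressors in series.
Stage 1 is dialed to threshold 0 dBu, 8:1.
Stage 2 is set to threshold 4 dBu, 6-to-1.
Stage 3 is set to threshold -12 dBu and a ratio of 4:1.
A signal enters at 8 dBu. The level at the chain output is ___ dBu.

-8.75 dBu

Stage 1: 8 dB above 0 dBu, reduced 8:1 to 1 dB above → 1 dBu.
Stage 2: 1 dBu ≤ 4 dBu, so stage 2 doesn't engage; output 1 dBu.
Stage 3: overshoot 13 dB → 13/4 = 3.25 dB → -8.75 dBu.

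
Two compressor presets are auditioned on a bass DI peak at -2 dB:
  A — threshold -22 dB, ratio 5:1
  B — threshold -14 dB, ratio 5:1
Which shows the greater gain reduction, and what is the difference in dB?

A: GR = 20 − 20/5 = 16 dB.
B: GR = 12 − 12/5 = 9.6 dB.
A applies 6.4 dB more gain reduction.

A, by 6.4 dB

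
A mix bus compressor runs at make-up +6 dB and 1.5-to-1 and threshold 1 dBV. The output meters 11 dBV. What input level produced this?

Stripping the +6 dB make-up gives 5 dBV at the gain stage.
That's 4 dB above the 1 dBV threshold.
Undo the ratio: input overshoot = 4 × 1.5 = 6 dB, giving input = 7 dBV.

7 dBV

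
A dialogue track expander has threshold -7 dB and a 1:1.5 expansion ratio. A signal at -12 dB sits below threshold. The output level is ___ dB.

The input is 5 dB below the -7 dB threshold.
A 1:1.5 expander multiplies undershoot by 1.5: 5 × 1.5 = 7.5 dB below threshold.
Output = -7 − 7.5 = -14.5 dB.

-14.5 dB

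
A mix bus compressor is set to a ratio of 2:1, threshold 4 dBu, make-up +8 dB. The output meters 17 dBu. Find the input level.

14 dBu

Remove make-up: 17 − 8 = 9 dBu.
Post-compression overshoot = 9 − 4 = 5 dB.
Undo the ratio: input overshoot = 5 × 2 = 10 dB, giving input = 14 dBu.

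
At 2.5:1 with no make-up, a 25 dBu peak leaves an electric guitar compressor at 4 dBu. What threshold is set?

-10 dBu

Input is 35 dB above T (since output overshoot × R = input overshoot: (4 − T)·2.5 = 25 − T gives T = -10 dBu).
Check: -10 + (25 − (-10))/2.5 = -10 + 14 = 4 dBu. ✓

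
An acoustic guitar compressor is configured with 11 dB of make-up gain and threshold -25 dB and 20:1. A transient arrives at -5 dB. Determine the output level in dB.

Overshoot: -5 − (-25) = 20 dB.
The 20 dB excess becomes 1 dB after 20:1 reduction.
So the level is -25 + 1 = -24 dB; make-up adds 11 dB, giving -13 dB.

-13 dB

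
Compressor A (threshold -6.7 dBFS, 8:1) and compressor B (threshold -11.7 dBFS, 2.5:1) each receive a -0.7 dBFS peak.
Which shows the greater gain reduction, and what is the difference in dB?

B, by 1.35 dB

A: 6 dB over, compressed to 0.75 dB over, so 5.25 dB of GR.
B: 11 dB over, compressed to 4.4 dB over, so 6.6 dB of GR.
B applies 1.35 dB more gain reduction.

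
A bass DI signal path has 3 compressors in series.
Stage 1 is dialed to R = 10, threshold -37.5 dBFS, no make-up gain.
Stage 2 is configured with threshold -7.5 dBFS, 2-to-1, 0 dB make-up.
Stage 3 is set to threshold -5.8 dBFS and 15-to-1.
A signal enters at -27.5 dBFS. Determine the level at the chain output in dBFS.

-36.5 dBFS

Stage 1: overshoot 10 dB → 10/10 = 1 dB → -36.5 dBFS.
Stage 2: -36.5 dBFS is at or below the -7.5 dBFS threshold — no compression; output -36.5 dBFS.
Stage 3: -36.5 dBFS ≤ -5.8 dBFS, so stage 3 doesn't engage; output -36.5 dBFS.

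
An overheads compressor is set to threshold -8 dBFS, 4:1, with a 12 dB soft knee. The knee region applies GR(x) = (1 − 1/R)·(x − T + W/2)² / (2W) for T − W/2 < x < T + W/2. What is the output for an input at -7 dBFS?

x − T + W/2 = -7 − (-8) + 6 = 7.
GR = (1 − 1/4) × 7² / 24 = 0.75 × 49 / 24 = 1.53125 dB.
Output = -7 − 1.53125 = -8.53125 dBFS.

-8.53125 dBFS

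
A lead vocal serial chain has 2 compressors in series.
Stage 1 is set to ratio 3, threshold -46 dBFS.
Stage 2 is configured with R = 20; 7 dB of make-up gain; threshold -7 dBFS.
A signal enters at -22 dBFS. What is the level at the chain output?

-31 dBFS

Stage 1: 24 dB above -46 dBFS, reduced 3:1 to 8 dB above → -38 dBFS.
Stage 2: -38 dBFS ≤ -7 dBFS, so stage 2 doesn't engage; make-up brings it to -31 dBFS.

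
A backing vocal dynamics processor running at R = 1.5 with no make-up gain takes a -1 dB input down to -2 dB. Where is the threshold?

Let T be the threshold. Output overshoot = (input overshoot)/R, so -2 − T = (-1 − T)/1.5.
1.5·(-2 − T) = -1 − T → 0.5·T = -3 − (-1) = -2.
T = -2/0.5 = -4 dB.

-4 dB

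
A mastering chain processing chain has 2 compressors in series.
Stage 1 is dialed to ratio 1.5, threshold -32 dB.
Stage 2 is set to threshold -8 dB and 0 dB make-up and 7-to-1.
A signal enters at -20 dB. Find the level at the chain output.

Stage 1: 12 dB above -32 dB, reduced 1.5:1 to 8 dB above → -24 dB.
Stage 2: below threshold (-24 ≤ -8); passes unchanged; output -24 dB.

-24 dB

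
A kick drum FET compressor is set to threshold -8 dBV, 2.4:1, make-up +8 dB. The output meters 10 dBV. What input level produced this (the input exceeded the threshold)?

16 dBV

Remove make-up: 10 − 8 = 2 dBV.
That's 10 dB above the -8 dBV threshold.
Undo the ratio: input overshoot = 10 × 2.4 = 24 dB, giving input = 16 dBV.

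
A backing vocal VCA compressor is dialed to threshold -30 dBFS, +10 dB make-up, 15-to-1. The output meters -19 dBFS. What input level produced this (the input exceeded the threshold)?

Remove make-up: -19 − 10 = -29 dBFS.
The compressed level sits -29 − (-30) = 1 dB over threshold.
Input overshoot = R × output overshoot = 15 dB → input = -30 + 15 = -15 dBFS.

-15 dBFS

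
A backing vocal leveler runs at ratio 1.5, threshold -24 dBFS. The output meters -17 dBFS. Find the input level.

Post-compression overshoot = -17 − (-24) = 7 dB.
Undo the ratio: input overshoot = 7 × 1.5 = 10.5 dB, giving input = -13.5 dBFS.

-13.5 dBFS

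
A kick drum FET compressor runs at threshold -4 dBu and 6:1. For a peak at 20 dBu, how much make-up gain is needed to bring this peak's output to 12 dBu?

12 dB

The peak compresses to -4 + 24/6 = 0 dBu.
To reach 12 dBu requires 12 − 0 = 12 dB of make-up.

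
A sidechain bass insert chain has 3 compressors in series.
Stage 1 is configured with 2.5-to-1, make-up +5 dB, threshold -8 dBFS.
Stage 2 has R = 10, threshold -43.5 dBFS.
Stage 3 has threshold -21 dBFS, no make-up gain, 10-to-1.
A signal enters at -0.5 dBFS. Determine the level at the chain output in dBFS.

Stage 1: 7.5 dB above -8 dBFS, reduced 2.5:1 to 3 dB above → -5 dBFS; +5 dB make-up → 0 dBFS.
Stage 2: 43.5 dB above -43.5 dBFS, reduced 10:1 to 4.35 dB above → -39.15 dBFS.
Stage 3: -39.15 dBFS is at or below the -21 dBFS threshold — no compression; output -39.15 dBFS.

-39.15 dBFS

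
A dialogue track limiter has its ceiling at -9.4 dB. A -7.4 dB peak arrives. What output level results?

-9.4 dB

At ∞:1, everything above -9.4 dB is held at the ceiling.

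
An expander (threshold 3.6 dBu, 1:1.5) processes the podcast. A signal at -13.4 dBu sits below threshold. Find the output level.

-21.9 dBu

Below threshold, a 1:1.5 expander applies gain = (1.5−1)×(T − x) of attenuation.
(1.5−1) × 17 = 8.5 dB, so output = -13.4 − 8.5 = -21.9 dBu.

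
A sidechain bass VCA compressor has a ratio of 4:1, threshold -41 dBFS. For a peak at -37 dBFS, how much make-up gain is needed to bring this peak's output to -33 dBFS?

Without make-up, output = threshold + overshoot/4 = -41 + 1 = -40 dBFS.
Gap to target: 7 dB.

7 dB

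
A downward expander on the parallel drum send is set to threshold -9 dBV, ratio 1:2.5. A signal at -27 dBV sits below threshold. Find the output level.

Below threshold, a 1:2.5 expander applies gain = (2.5−1)×(T − x) of attenuation.
(2.5−1) × 18 = 27 dB, so output = -27 − 27 = -54 dBV.

-54 dBV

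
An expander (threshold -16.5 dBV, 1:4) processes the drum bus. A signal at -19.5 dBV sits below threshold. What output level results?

-28.5 dBV

Below threshold, a 1:4 expander applies gain = (4−1)×(T − x) of attenuation.
(4−1) × 3 = 9 dB, so output = -19.5 − 9 = -28.5 dBV.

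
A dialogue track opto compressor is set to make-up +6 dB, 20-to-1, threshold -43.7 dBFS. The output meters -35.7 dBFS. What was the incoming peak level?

-3.7 dBFS

Stripping the +6 dB make-up gives -41.7 dBFS at the gain stage.
That's 2 dB above the -43.7 dBFS threshold.
Input overshoot = R × output overshoot = 40 dB → input = -43.7 + 40 = -3.7 dBFS.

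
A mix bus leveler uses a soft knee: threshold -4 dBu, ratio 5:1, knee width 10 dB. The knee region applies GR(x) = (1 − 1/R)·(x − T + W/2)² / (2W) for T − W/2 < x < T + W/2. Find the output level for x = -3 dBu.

-4.44 dBu

x − T + W/2 = -3 − (-4) + 5 = 6.
GR = (1 − 1/5) × 6² / 20 = 0.8 × 36 / 20 = 1.44 dB.
Output = -3 − 1.44 = -4.44 dBu.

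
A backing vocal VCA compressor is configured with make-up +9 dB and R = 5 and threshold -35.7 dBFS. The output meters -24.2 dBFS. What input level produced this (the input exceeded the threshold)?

-23.2 dBFS

Stripping the +9 dB make-up gives -33.2 dBFS at the gain stage.
The compressed level sits -33.2 − (-35.7) = 2.5 dB over threshold.
Before 5:1 compression the overshoot was 2.5 × 5 = 12.5 dB, so input = -35.7 + 12.5 = -23.2 dBFS.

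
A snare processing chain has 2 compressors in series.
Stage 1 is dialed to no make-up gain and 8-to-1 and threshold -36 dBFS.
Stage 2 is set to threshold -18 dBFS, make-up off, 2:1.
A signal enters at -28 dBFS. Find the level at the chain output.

Stage 1: 8 dB above -36 dBFS, reduced 8:1 to 1 dB above → -35 dBFS.
Stage 2: -35 dBFS is at or below the -18 dBFS threshold — no compression; output -35 dBFS.

-35 dBFS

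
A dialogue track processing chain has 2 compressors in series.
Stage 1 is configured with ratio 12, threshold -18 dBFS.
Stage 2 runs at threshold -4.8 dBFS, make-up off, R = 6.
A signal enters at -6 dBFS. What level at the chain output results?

-17 dBFS

Stage 1: -6 dBFS is 12 dB over -18 dBFS; at 12:1 that becomes 1 dB over, giving -17 dBFS.
Stage 2: -17 dBFS is at or below the -4.8 dBFS threshold — no compression; output -17 dBFS.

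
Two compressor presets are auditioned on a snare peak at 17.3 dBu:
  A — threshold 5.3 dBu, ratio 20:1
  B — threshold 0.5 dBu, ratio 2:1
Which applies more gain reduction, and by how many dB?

A, by 3 dB

A: overshoot 12 dB → output overshoot 0.6 dB → GR 11.4 dB.
B: overshoot 16.8 dB → output overshoot 8.4 dB → GR 8.4 dB.
Difference: 3 dB in favour of A.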